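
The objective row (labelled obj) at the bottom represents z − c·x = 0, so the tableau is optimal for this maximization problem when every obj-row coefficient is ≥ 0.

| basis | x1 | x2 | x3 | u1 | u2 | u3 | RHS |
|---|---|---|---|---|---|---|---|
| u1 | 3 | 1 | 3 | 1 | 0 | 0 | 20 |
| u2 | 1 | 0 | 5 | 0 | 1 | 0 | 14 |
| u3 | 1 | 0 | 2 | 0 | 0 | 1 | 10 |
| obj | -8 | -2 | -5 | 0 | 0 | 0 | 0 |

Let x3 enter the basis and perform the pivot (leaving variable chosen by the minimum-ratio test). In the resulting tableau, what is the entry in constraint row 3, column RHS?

Ratio test on column x3 — row 1: 20/3 = 20/3; row 2: 14/5 = 14/5; row 3: 10/2 = 5. Minimum is 14/5 at row 2 (u2 leaves); pivot element 5.
Divide row 2 by 5; eliminate column x3 from the other rows.
Row 3 update in column RHS: 10 − 2·(14/5) = 22/5.

22/5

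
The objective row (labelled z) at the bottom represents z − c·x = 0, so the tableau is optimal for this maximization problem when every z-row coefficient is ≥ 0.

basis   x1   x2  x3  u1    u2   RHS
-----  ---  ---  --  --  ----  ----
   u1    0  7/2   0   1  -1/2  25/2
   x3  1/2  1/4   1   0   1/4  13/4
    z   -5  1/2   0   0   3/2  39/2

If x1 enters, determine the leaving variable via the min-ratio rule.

x3

Column x1 entries and ratios — u1: 0 ≤ 0, skip; x3: (13/4)/(1/2) = 13/2.
Smallest ratio is 13/2 in the row of x3, so x3 leaves.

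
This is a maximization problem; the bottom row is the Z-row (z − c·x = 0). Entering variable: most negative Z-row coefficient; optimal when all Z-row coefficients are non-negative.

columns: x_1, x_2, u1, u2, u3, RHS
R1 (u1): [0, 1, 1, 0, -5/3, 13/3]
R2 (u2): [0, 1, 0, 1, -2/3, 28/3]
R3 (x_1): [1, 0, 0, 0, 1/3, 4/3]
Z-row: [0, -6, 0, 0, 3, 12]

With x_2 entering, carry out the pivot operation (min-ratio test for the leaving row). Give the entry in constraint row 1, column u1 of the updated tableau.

Ratio test on column x_2 — row 1: (13/3)/1 = 13/3; row 2: (28/3)/1 = 28/3; row 3: entry 0 ≤ 0. Minimum is 13/3 at row 1 (u1 leaves); pivot element 1.
Divide row 1 by 1; eliminate column x_2 from the other rows.
In the new row 1, the u1 entry is the old entry divided by the pivot: 1/1 = 1.

1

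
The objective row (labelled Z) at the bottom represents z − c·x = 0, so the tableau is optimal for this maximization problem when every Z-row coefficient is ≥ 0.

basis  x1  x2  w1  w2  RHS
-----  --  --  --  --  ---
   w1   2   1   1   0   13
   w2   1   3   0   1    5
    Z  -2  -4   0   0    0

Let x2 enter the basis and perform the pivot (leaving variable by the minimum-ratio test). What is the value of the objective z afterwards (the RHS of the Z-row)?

20/3

Ratio test on column x2 — row 1: 13/1 = 13; row 2: 5/3 = 5/3. Minimum is 5/3 at row 2 (w2 leaves); pivot element 3.
Pivot on row 2; the Z-row RHS becomes 0 − (-4)·(5/3) = 20/3.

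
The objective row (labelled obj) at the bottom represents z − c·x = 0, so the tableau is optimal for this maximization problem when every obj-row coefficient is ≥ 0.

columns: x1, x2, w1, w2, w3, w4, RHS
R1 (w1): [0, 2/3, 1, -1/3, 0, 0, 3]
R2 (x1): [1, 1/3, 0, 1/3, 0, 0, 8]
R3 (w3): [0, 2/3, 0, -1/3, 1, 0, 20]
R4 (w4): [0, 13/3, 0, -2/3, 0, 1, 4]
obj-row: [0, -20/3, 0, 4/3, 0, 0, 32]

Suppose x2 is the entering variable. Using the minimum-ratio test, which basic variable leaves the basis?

w4

Column x2 entries and ratios — w1: 3/(2/3) = 9/2; x1: 8/(1/3) = 24; w3: 20/(2/3) = 30; w4: 4/(13/3) = 12/13.
Smallest ratio is 12/13 in the row of w4, so w4 leaves.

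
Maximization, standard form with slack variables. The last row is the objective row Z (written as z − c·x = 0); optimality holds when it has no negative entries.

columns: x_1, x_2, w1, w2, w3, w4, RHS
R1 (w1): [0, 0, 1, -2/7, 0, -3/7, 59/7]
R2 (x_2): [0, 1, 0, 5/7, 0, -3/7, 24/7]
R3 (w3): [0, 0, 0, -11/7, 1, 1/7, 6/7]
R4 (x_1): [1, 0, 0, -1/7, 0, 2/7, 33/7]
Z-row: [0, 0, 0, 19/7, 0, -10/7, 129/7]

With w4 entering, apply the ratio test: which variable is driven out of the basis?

w3

Column w4 entries and ratios — w1: -3/7 ≤ 0, skip; x_2: -3/7 ≤ 0, skip; w3: (6/7)/(1/7) = 6; x_1: (33/7)/(2/7) = 33/2.
Smallest ratio is 6 in the row of w3, so w3 leaves.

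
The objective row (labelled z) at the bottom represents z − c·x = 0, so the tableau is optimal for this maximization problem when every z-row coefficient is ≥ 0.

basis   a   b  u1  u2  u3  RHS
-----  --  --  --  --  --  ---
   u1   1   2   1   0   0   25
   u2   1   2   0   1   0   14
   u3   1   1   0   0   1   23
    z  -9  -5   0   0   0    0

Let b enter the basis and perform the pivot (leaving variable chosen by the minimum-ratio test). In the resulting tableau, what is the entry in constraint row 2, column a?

1/2

Ratio test on column b — row 1: 25/2 = 25/2; row 2: 14/2 = 7; row 3: 23/1 = 23. Minimum is 7 at row 2 (u2 leaves); pivot element 2.
Divide row 2 by 2; eliminate column b from the other rows.
In the new row 2, the a entry is the old entry divided by the pivot: 1/2 = 1/2.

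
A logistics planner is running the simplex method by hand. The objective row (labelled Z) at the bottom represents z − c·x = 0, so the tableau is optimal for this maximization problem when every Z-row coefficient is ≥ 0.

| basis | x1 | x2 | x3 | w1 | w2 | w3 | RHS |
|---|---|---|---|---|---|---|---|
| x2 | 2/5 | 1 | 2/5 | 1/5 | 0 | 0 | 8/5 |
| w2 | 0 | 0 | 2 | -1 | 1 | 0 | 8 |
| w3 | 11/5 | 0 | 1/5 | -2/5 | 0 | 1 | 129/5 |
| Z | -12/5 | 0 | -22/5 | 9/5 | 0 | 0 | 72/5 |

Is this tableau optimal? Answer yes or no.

no

The Z-row has a negative entry -22/5 in column x3, so it is not optimal.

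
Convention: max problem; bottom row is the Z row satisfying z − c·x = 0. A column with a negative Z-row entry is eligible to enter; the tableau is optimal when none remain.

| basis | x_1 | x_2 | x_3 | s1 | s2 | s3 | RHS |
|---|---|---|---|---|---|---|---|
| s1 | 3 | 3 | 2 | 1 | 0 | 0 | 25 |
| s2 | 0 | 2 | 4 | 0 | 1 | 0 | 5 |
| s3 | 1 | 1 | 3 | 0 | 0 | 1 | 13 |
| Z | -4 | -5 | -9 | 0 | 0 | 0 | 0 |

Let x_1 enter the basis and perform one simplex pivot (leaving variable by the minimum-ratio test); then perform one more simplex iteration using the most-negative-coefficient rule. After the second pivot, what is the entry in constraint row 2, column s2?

1/4

Ratio test on column x_1 — row 1: 25/3 = 25/3; row 2: entry 0 ≤ 0; row 3: 13/1 = 13. Minimum is 25/3 at row 1 (s1 leaves); pivot element 3.
Divide row 1 by 3; eliminate column x_1 from the other rows.
Second iteration: most negative Z-row entry is -19/3 in column x_3, so x_3 enters.
Ratio test on column x_3 — row 1: (25/3)/(2/3) = 25/2; row 2: 5/4 = 5/4; row 3: (14/3)/(7/3) = 2. Minimum is 5/4 at row 2 (s2 leaves); pivot element 4.
Divide row 2 by 4; eliminate column x_3 from the other rows.
After both pivots, the entry at constraint row 2, column s2 is 1/4.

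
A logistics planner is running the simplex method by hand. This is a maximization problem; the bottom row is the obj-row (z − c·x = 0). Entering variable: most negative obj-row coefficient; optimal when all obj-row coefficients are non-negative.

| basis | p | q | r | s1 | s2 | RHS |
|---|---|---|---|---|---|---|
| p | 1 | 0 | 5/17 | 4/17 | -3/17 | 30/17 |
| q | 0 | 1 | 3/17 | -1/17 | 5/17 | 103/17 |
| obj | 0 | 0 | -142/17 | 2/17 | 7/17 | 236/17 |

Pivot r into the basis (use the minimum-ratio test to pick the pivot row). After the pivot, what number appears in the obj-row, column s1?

Ratio test on column r — row 1: (30/17)/(5/17) = 6; row 2: (103/17)/(3/17) = 103/3. Minimum is 6 at row 1 (p leaves); pivot element 5/17.
Divide row 1 by 5/17; eliminate column r from the other rows.
obj-row update in column s1: 2/17 − (-142/17)·(4/5) = 34/5.

34/5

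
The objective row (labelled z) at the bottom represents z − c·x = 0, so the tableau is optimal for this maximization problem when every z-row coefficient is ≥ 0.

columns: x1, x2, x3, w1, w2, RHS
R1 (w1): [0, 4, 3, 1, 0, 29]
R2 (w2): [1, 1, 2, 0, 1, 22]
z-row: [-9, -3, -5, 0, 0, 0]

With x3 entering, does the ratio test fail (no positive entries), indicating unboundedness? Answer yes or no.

Column x3 has positive entries in row(s) 1, 2, so the ratio test bounds it — not unbounded.

no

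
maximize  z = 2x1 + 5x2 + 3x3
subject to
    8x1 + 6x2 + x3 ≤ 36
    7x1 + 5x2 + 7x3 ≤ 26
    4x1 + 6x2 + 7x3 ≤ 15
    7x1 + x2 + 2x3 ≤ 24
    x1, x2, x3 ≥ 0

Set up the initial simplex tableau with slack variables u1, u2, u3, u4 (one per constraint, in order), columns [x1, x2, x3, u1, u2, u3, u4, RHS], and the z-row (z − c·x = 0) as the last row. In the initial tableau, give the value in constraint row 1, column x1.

Constraint 1 has coefficient 8 on x1.

8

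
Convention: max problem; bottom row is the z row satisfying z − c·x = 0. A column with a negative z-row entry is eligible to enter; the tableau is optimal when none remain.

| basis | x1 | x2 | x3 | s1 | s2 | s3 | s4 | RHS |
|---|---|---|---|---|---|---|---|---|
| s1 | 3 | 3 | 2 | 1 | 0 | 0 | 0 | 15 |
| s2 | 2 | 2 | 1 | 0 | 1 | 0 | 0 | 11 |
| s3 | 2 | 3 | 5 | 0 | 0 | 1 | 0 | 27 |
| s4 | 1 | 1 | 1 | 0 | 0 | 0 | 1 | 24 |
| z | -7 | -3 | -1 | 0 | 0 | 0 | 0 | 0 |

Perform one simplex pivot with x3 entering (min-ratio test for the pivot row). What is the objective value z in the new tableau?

27/5

Ratio test on column x3 — row 1: 15/2 = 15/2; row 2: 11/1 = 11; row 3: 27/5 = 27/5; row 4: 24/1 = 24. Minimum is 27/5 at row 3 (s3 leaves); pivot element 5.
Pivot on row 3; the z-row RHS becomes 0 − (-1)·(27/5) = 27/5.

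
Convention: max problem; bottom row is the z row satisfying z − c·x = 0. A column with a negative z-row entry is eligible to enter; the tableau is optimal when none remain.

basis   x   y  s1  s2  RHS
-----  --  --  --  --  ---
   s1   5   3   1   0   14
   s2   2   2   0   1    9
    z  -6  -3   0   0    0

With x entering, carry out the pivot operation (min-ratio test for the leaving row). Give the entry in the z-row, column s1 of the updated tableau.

6/5

Ratio test on column x — row 1: 14/5 = 14/5; row 2: 9/2 = 9/2. Minimum is 14/5 at row 1 (s1 leaves); pivot element 5.
Divide row 1 by 5; eliminate column x from the other rows.
z-row update in column s1: 0 − (-6)·(1/5) = 6/5.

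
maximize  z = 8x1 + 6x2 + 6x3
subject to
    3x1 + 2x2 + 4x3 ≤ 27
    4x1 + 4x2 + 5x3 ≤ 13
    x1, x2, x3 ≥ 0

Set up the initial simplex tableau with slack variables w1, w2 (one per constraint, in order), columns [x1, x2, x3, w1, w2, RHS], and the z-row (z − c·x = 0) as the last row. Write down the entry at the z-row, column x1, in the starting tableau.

The z-row carries the negated objective coefficients: the x1 entry is -8.

-8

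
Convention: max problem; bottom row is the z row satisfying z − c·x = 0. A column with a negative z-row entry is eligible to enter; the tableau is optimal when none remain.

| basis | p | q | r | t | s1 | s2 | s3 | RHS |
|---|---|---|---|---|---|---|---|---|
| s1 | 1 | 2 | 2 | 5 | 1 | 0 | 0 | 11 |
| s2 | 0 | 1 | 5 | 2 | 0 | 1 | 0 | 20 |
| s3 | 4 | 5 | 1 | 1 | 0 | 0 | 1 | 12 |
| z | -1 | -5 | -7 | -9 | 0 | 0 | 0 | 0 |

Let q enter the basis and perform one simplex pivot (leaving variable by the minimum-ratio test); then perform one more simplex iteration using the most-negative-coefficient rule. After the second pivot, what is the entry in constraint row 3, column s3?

5/23

Ratio test on column q — row 1: 11/2 = 11/2; row 2: 20/1 = 20; row 3: 12/5 = 12/5. Minimum is 12/5 at row 3 (s3 leaves); pivot element 5.
Divide row 3 by 5; eliminate column q from the other rows.
Second iteration: most negative z-row entry is -8 in column t, so t enters.
Ratio test on column t — row 1: (31/5)/(23/5) = 31/23; row 2: (88/5)/(9/5) = 88/9; row 3: (12/5)/(1/5) = 12. Minimum is 31/23 at row 1 (s1 leaves); pivot element 23/5.
Divide row 1 by 23/5; eliminate column t from the other rows.
After both pivots, the entry at constraint row 3, column s3 is 5/23.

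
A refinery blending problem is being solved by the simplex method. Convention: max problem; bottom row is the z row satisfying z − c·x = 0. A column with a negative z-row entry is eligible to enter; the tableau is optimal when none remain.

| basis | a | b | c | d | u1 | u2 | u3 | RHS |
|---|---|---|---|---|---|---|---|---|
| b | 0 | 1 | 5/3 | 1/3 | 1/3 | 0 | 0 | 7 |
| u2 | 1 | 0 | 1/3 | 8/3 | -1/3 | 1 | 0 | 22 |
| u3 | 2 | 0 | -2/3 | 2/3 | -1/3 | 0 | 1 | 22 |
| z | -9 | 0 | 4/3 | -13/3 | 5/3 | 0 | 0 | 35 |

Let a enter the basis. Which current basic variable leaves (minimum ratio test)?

Column a entries and ratios — b: 0 ≤ 0, skip; u2: 22/1 = 22; u3: 22/2 = 11.
Smallest ratio is 11 in the row of u3, so u3 leaves.

u3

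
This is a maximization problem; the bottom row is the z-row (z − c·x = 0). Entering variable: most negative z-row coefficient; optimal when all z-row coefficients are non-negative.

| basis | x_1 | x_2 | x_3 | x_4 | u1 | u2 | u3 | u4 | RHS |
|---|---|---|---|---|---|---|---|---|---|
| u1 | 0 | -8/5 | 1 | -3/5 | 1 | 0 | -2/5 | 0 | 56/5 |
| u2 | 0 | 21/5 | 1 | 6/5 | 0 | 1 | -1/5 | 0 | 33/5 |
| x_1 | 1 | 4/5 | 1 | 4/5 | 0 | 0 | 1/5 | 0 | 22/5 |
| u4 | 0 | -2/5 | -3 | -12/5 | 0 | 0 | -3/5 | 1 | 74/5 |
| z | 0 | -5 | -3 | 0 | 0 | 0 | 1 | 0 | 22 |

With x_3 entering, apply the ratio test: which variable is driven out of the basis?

x_1

Column x_3 entries and ratios — u1: (56/5)/1 = 56/5; u2: (33/5)/1 = 33/5; x_1: (22/5)/1 = 22/5; u4: -3 ≤ 0, skip.
Smallest ratio is 22/5 in the row of x_1, so x_1 leaves.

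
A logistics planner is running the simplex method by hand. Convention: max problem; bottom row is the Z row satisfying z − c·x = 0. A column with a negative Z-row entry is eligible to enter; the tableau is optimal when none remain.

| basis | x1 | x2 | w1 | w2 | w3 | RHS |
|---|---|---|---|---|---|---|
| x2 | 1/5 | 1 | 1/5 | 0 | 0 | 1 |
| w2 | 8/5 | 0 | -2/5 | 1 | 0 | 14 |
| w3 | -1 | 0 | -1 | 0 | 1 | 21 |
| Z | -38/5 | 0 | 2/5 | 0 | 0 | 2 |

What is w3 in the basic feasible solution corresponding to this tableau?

21

w3 is basic (row 3); its value is the RHS of that row, 21.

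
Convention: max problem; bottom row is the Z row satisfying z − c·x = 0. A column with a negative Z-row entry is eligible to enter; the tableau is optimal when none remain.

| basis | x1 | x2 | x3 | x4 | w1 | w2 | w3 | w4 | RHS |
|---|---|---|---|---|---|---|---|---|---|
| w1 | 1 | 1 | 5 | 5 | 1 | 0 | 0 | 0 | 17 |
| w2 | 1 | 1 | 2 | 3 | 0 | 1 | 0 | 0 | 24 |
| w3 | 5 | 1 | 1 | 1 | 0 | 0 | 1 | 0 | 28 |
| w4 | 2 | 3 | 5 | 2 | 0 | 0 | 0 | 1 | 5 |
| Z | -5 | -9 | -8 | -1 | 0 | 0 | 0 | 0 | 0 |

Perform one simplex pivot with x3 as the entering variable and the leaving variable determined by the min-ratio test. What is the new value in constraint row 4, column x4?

2/5

Ratio test on column x3 — row 1: 17/5 = 17/5; row 2: 24/2 = 12; row 3: 28/1 = 28; row 4: 5/5 = 1. Minimum is 1 at row 4 (w4 leaves); pivot element 5.
Divide row 4 by 5; eliminate column x3 from the other rows.
In the new row 4, the x4 entry is the old entry divided by the pivot: 2/5 = 2/5.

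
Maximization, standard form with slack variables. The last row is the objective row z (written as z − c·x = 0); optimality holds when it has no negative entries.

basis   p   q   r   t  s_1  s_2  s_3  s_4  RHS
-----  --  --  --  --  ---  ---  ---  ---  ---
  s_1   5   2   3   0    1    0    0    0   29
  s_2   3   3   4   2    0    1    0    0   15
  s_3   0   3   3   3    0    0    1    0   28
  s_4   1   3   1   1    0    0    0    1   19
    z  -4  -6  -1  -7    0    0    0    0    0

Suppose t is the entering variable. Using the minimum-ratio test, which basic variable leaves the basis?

s_2

Column t entries and ratios — s_1: 0 ≤ 0, skip; s_2: 15/2 = 15/2; s_3: 28/3 = 28/3; s_4: 19/1 = 19.
Smallest ratio is 15/2 in the row of s_2, so s_2 leaves.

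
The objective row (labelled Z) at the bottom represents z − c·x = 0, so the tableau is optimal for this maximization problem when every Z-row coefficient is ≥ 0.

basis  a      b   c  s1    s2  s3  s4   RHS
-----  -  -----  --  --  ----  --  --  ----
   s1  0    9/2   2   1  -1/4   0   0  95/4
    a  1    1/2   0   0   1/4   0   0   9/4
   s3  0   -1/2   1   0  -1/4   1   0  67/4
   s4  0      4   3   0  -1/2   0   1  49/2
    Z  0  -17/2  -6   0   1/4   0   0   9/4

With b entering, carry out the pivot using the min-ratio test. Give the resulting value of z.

Ratio test on column b — row 1: (95/4)/(9/2) = 95/18; row 2: (9/4)/(1/2) = 9/2; row 3: entry -1/2 ≤ 0; row 4: (49/2)/4 = 49/8. Minimum is 9/2 at row 2 (a leaves); pivot element 1/2.
Pivot on row 2; the Z-row RHS becomes 9/4 − (-17/2)·(9/2) = 81/2.

81/2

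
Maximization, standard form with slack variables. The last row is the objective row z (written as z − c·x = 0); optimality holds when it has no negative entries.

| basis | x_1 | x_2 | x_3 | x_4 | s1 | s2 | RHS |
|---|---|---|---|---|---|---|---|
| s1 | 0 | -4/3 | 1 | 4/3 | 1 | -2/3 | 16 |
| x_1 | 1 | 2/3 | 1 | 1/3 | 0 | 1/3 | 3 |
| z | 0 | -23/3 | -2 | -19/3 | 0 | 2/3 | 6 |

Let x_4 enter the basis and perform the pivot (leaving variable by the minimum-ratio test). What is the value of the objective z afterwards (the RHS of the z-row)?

63

Ratio test on column x_4 — row 1: 16/(4/3) = 12; row 2: 3/(1/3) = 9. Minimum is 9 at row 2 (x_1 leaves); pivot element 1/3.
Pivot on row 2; the z-row RHS becomes 6 − (-19/3)·9 = 63.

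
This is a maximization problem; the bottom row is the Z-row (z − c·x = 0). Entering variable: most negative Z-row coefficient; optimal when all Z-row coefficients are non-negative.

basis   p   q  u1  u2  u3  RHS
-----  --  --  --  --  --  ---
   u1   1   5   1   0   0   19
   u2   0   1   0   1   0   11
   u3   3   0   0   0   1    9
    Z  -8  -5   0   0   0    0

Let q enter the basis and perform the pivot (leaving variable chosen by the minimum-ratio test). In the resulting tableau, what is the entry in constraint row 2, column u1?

-1/5

Ratio test on column q — row 1: 19/5 = 19/5; row 2: 11/1 = 11; row 3: entry 0 ≤ 0. Minimum is 19/5 at row 1 (u1 leaves); pivot element 5.
Divide row 1 by 5; eliminate column q from the other rows.
Row 2 update in column u1: 0 − 1·(1/5) = -1/5.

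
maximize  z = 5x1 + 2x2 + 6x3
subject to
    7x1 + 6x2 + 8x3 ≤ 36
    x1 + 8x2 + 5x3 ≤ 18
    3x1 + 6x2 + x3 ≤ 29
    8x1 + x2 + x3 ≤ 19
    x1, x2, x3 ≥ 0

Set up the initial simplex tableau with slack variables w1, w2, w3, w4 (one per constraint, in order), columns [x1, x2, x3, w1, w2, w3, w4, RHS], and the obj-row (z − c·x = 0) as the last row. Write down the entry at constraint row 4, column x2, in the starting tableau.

Constraint 4 has coefficient 1 on x2.

1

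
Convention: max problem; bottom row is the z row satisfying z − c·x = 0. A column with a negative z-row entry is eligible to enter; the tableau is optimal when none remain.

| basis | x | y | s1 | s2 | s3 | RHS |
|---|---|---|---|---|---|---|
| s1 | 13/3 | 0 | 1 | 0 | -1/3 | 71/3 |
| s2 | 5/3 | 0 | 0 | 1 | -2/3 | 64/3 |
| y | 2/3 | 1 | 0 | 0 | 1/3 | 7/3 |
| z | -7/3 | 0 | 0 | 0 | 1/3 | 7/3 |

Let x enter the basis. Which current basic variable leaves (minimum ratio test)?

Column x entries and ratios — s1: (71/3)/(13/3) = 71/13; s2: (64/3)/(5/3) = 64/5; y: (7/3)/(2/3) = 7/2.
Smallest ratio is 7/2 in the row of y, so y leaves.

y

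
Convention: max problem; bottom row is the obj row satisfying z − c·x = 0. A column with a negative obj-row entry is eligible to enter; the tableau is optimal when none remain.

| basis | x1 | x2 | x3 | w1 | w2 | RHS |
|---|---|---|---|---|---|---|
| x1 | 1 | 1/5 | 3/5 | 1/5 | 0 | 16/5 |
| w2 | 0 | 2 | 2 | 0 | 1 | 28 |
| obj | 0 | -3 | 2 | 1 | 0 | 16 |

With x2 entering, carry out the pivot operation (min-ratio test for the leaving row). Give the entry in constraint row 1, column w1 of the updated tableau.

Ratio test on column x2 — row 1: (16/5)/(1/5) = 16; row 2: 28/2 = 14. Minimum is 14 at row 2 (w2 leaves); pivot element 2.
Divide row 2 by 2; eliminate column x2 from the other rows.
Row 1 update in column w1: 1/5 − (1/5)·0 = 1/5.

1/5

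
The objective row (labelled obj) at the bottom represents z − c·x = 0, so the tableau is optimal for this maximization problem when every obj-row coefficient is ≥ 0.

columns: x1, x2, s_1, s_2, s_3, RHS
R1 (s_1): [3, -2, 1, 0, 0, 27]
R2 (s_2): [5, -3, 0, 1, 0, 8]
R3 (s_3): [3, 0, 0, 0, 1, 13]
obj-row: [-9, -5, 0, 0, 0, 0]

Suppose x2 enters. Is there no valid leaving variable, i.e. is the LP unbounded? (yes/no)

yes

Every constraint-row entry in column x2 is ≤ 0, so increasing x2 is unbounded.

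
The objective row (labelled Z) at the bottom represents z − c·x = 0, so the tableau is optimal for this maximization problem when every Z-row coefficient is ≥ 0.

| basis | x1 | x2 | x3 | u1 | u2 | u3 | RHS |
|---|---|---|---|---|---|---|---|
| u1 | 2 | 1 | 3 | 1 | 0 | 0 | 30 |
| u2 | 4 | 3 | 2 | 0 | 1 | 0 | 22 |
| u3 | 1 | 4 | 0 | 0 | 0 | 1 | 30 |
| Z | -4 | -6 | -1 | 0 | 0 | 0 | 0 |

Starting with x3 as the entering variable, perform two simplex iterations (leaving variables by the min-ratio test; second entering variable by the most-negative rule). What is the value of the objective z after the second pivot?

104/7

Ratio test on column x3 — row 1: 30/3 = 10; row 2: 22/2 = 11; row 3: entry 0 ≤ 0. Minimum is 10 at row 1 (u1 leaves); pivot element 3.
Pivot on row 1; the Z-row RHS becomes 0 − (-1)·10 = 10.
Next entering variable (most negative Z-row entry -17/3): x2.
Ratio test on column x2 — row 1: 10/(1/3) = 30; row 2: 2/(7/3) = 6/7; row 3: 30/4 = 15/2. Minimum is 6/7 at row 2 (u2 leaves); pivot element 7/3.
After the second pivot the Z-row RHS is 10 − (-17/3)·(6/7) = 104/7.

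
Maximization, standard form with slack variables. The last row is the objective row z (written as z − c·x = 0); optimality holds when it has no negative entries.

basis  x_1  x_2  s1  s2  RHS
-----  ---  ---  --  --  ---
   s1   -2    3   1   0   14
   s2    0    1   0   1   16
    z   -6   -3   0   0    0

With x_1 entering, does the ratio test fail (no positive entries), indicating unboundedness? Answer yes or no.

yes

Every constraint-row entry in column x_1 is ≤ 0, so increasing x_1 is unbounded.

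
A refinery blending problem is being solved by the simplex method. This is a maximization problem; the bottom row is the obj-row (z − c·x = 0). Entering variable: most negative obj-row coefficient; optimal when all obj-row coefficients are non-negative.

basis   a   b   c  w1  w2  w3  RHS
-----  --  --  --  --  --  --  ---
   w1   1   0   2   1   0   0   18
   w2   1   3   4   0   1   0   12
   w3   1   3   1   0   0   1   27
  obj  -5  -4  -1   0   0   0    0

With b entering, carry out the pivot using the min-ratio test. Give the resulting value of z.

Ratio test on column b — row 1: entry 0 ≤ 0; row 2: 12/3 = 4; row 3: 27/3 = 9. Minimum is 4 at row 2 (w2 leaves); pivot element 3.
Pivot on row 2; the obj-row RHS becomes 0 − (-4)·4 = 16.

16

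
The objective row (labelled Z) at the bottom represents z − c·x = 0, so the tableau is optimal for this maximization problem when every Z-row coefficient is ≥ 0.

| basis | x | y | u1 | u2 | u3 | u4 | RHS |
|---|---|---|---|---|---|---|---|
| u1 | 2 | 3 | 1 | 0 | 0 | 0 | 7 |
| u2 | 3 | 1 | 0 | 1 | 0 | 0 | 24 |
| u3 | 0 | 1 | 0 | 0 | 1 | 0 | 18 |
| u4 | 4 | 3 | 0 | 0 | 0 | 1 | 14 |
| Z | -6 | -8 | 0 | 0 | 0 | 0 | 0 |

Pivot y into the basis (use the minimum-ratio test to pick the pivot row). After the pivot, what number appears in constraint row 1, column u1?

1/3

Ratio test on column y — row 1: 7/3 = 7/3; row 2: 24/1 = 24; row 3: 18/1 = 18; row 4: 14/3 = 14/3. Minimum is 7/3 at row 1 (u1 leaves); pivot element 3.
Divide row 1 by 3; eliminate column y from the other rows.
In the new row 1, the u1 entry is the old entry divided by the pivot: 1/3 = 1/3.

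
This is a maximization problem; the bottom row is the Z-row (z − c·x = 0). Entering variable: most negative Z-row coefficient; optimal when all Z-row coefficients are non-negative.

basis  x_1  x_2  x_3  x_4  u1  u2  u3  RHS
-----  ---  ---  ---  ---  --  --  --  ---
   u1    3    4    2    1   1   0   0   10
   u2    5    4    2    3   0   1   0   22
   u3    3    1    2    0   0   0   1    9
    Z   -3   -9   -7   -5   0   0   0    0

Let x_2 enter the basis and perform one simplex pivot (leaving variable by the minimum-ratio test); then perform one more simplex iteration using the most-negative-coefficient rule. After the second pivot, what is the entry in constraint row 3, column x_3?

3/2

Ratio test on column x_2 — row 1: 10/4 = 5/2; row 2: 22/4 = 11/2; row 3: 9/1 = 9. Minimum is 5/2 at row 1 (u1 leaves); pivot element 4.
Divide row 1 by 4; eliminate column x_2 from the other rows.
Second iteration: most negative Z-row entry is -11/4 in column x_4, so x_4 enters.
Ratio test on column x_4 — row 1: (5/2)/(1/4) = 10; row 2: 12/2 = 6; row 3: entry -1/4 ≤ 0. Minimum is 6 at row 2 (u2 leaves); pivot element 2.
Divide row 2 by 2; eliminate column x_4 from the other rows.
After both pivots, the entry at constraint row 3, column x_3 is 3/2.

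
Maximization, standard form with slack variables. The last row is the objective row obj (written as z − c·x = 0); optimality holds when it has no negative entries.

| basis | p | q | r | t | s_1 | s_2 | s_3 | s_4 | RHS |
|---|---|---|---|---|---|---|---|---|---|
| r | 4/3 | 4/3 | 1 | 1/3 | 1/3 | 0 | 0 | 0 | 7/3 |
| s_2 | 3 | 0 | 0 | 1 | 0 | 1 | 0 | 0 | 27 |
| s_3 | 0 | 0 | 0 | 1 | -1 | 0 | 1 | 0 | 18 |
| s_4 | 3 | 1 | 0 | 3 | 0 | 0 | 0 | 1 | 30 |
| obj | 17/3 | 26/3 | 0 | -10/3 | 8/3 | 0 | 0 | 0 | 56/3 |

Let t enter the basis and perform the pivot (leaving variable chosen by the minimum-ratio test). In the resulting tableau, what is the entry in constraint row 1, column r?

Ratio test on column t — row 1: (7/3)/(1/3) = 7; row 2: 27/1 = 27; row 3: 18/1 = 18; row 4: 30/3 = 10. Minimum is 7 at row 1 (r leaves); pivot element 1/3.
Divide row 1 by 1/3; eliminate column t from the other rows.
In the new row 1, the r entry is the old entry divided by the pivot: 1/(1/3) = 3.

3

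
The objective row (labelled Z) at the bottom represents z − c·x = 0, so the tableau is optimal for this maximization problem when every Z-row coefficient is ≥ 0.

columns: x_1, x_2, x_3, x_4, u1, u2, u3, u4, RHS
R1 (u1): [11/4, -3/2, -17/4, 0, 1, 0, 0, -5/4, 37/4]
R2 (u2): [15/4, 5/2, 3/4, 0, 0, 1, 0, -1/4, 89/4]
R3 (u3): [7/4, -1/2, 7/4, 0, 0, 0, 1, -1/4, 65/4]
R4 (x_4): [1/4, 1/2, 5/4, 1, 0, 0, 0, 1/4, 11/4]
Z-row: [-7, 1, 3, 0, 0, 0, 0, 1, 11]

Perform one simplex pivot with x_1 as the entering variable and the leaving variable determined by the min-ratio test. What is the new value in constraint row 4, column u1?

Ratio test on column x_1 — row 1: (37/4)/(11/4) = 37/11; row 2: (89/4)/(15/4) = 89/15; row 3: (65/4)/(7/4) = 65/7; row 4: (11/4)/(1/4) = 11. Minimum is 37/11 at row 1 (u1 leaves); pivot element 11/4.
Divide row 1 by 11/4; eliminate column x_1 from the other rows.
Row 4 update in column u1: 0 − (1/4)·(4/11) = -1/11.

-1/11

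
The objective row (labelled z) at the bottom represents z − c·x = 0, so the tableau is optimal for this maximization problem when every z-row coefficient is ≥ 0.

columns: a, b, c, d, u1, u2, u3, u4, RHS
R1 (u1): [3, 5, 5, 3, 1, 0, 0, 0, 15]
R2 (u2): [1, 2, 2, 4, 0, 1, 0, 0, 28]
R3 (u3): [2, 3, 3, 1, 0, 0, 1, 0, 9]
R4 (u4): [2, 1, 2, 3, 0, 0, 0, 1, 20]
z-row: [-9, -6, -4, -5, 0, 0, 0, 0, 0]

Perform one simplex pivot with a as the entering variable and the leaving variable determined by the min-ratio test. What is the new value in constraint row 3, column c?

Ratio test on column a — row 1: 15/3 = 5; row 2: 28/1 = 28; row 3: 9/2 = 9/2; row 4: 20/2 = 10. Minimum is 9/2 at row 3 (u3 leaves); pivot element 2.
Divide row 3 by 2; eliminate column a from the other rows.
In the new row 3, the c entry is the old entry divided by the pivot: 3/2 = 3/2.

3/2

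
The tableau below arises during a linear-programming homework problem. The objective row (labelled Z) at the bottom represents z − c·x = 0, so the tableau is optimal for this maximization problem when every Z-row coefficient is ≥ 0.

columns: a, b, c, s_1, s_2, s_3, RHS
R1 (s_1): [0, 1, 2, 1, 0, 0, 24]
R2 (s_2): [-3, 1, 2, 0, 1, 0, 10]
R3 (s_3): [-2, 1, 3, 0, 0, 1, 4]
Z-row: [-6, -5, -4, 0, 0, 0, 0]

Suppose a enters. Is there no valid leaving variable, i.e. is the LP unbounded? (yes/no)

yes

Every constraint-row entry in column a is ≤ 0, so increasing a is unbounded.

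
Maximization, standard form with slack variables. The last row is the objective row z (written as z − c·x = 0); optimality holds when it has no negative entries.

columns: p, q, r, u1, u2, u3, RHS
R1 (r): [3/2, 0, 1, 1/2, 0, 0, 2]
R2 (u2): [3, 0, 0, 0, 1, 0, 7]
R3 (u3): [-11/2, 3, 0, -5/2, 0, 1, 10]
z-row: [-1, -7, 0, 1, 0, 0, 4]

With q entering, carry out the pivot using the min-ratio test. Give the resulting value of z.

Ratio test on column q — row 1: entry 0 ≤ 0; row 2: entry 0 ≤ 0; row 3: 10/3 = 10/3. Minimum is 10/3 at row 3 (u3 leaves); pivot element 3.
Pivot on row 3; the z-row RHS becomes 4 − (-7)·(10/3) = 82/3.

82/3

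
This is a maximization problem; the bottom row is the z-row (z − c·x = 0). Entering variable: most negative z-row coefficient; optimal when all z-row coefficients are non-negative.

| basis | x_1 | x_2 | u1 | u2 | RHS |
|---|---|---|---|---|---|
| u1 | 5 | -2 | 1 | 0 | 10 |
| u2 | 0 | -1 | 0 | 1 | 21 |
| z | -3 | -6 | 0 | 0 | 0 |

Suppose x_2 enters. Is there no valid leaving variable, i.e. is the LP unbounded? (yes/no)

yes

Every constraint-row entry in column x_2 is ≤ 0, so increasing x_2 is unbounded.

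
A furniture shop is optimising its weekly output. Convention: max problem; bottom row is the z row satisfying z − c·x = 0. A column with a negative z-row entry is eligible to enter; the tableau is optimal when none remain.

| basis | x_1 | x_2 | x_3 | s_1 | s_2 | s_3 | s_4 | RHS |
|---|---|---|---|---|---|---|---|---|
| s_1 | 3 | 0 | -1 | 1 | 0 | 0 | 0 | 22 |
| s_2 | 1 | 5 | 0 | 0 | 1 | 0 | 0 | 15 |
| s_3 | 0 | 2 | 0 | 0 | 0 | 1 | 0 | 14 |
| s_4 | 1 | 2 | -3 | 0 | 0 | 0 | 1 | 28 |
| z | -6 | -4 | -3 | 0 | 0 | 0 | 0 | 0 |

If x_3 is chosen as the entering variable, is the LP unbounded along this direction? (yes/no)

Every constraint-row entry in column x_3 is ≤ 0, so increasing x_3 is unbounded.

yes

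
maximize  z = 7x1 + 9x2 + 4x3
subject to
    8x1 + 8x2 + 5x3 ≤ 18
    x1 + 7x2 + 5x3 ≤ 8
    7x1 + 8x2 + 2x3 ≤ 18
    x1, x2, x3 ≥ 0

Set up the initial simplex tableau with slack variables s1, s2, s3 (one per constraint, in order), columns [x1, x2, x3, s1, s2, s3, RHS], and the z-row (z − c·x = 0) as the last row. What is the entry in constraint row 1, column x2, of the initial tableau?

Constraint 1 has coefficient 8 on x2.

8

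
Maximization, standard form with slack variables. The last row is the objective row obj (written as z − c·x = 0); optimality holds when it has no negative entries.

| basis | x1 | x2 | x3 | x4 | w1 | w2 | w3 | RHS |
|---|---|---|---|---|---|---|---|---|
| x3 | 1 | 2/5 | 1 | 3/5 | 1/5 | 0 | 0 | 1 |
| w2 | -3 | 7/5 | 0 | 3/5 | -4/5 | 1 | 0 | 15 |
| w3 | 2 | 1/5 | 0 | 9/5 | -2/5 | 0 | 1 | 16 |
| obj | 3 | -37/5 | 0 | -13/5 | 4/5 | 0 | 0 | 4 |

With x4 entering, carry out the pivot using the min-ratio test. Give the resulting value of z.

Ratio test on column x4 — row 1: 1/(3/5) = 5/3; row 2: 15/(3/5) = 25; row 3: 16/(9/5) = 80/9. Minimum is 5/3 at row 1 (x3 leaves); pivot element 3/5.
Pivot on row 1; the obj-row RHS becomes 4 − (-13/5)·(5/3) = 25/3.

25/3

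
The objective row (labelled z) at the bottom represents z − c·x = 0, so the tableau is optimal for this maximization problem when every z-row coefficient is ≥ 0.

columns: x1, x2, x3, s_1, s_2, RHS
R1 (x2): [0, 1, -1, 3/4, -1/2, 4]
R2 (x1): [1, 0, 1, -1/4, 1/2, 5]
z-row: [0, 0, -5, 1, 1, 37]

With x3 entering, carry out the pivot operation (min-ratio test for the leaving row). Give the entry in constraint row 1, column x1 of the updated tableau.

Ratio test on column x3 — row 1: entry -1 ≤ 0; row 2: 5/1 = 5. Minimum is 5 at row 2 (x1 leaves); pivot element 1.
Divide row 2 by 1; eliminate column x3 from the other rows.
Row 1 update in column x1: 0 − (-1)·1 = 1.

1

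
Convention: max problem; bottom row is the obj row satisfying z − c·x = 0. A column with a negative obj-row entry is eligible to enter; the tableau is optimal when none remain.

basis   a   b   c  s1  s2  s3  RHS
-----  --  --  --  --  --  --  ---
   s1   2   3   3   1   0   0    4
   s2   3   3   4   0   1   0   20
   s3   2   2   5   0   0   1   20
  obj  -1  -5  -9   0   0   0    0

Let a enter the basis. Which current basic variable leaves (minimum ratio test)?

s1

Column a entries and ratios — s1: 4/2 = 2; s2: 20/3 = 20/3; s3: 20/2 = 10.
Smallest ratio is 2 in the row of s1, so s1 leaves.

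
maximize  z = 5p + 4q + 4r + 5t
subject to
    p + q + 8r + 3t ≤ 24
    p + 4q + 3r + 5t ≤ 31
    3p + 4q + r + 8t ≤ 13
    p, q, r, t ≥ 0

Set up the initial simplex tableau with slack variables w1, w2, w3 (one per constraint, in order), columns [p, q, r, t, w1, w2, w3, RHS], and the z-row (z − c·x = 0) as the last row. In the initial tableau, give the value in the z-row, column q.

-4

The z-row carries the negated objective coefficients: the q entry is -4.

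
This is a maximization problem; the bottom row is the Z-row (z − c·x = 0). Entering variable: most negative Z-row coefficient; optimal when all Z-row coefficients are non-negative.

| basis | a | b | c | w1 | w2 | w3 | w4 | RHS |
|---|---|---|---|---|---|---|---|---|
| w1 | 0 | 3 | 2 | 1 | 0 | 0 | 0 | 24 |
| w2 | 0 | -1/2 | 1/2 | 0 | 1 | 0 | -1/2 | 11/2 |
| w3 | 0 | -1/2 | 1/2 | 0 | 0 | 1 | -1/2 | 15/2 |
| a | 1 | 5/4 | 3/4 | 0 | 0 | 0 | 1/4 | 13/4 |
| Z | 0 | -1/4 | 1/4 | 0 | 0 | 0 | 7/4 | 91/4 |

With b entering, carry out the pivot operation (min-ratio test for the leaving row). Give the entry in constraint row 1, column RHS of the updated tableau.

Ratio test on column b — row 1: 24/3 = 8; row 2: entry -1/2 ≤ 0; row 3: entry -1/2 ≤ 0; row 4: (13/4)/(5/4) = 13/5. Minimum is 13/5 at row 4 (a leaves); pivot element 5/4.
Divide row 4 by 5/4; eliminate column b from the other rows.
Row 1 update in column RHS: 24 − 3·(13/5) = 81/5.

81/5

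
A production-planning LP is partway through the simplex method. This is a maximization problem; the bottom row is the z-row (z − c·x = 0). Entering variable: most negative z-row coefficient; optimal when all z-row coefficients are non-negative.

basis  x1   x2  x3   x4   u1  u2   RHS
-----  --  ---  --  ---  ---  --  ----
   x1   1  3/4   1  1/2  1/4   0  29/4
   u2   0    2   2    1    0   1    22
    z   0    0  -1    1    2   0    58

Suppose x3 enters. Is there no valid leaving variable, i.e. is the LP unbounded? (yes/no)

no

Column x3 has positive entries in row(s) 1, 2, so the ratio test bounds it — not unbounded.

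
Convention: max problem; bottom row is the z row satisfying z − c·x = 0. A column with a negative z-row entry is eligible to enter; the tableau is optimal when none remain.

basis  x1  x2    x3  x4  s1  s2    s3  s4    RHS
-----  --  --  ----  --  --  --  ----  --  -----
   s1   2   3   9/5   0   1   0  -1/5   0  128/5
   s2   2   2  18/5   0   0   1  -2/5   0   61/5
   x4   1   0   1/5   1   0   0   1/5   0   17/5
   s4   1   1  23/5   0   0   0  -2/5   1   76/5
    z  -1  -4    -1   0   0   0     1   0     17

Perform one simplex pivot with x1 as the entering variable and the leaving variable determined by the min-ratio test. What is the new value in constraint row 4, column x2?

1

Ratio test on column x1 — row 1: (128/5)/2 = 64/5; row 2: (61/5)/2 = 61/10; row 3: (17/5)/1 = 17/5; row 4: (76/5)/1 = 76/5. Minimum is 17/5 at row 3 (x4 leaves); pivot element 1.
Divide row 3 by 1; eliminate column x1 from the other rows.
Row 4 update in column x2: 1 − 1·0 = 1.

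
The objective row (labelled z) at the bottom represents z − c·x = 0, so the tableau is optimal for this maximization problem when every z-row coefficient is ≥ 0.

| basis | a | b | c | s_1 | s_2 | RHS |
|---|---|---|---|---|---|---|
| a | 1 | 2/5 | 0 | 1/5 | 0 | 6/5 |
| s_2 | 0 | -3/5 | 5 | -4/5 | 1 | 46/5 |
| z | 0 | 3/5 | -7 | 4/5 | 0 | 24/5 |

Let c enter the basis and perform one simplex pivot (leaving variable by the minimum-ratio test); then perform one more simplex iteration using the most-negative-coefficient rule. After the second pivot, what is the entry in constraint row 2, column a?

Ratio test on column c — row 1: entry 0 ≤ 0; row 2: (46/5)/5 = 46/25. Minimum is 46/25 at row 2 (s_2 leaves); pivot element 5.
Divide row 2 by 5; eliminate column c from the other rows.
Second iteration: most negative z-row entry is -8/25 in column s_1, so s_1 enters.
Ratio test on column s_1 — row 1: (6/5)/(1/5) = 6; row 2: entry -4/25 ≤ 0. Minimum is 6 at row 1 (a leaves); pivot element 1/5.
Divide row 1 by 1/5; eliminate column s_1 from the other rows.
After both pivots, the entry at constraint row 2, column a is 4/5.

4/5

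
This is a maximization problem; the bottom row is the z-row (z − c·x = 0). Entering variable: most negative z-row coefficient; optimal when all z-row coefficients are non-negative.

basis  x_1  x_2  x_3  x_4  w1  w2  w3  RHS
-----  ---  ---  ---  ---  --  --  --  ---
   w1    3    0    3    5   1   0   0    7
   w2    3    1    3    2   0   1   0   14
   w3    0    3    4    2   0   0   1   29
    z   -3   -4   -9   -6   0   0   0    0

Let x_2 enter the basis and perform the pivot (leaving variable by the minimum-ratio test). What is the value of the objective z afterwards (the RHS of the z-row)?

116/3

Ratio test on column x_2 — row 1: entry 0 ≤ 0; row 2: 14/1 = 14; row 3: 29/3 = 29/3. Minimum is 29/3 at row 3 (w3 leaves); pivot element 3.
Pivot on row 3; the z-row RHS becomes 0 − (-4)·(29/3) = 116/3.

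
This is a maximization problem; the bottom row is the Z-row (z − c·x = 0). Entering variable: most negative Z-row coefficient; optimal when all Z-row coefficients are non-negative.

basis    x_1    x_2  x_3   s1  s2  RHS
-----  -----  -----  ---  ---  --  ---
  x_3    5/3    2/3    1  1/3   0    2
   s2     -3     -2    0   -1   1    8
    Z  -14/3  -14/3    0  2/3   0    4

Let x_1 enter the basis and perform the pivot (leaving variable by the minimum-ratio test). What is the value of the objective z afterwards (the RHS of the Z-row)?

48/5

Ratio test on column x_1 — row 1: 2/(5/3) = 6/5; row 2: entry -3 ≤ 0. Minimum is 6/5 at row 1 (x_3 leaves); pivot element 5/3.
Pivot on row 1; the Z-row RHS becomes 4 − (-14/3)·(6/5) = 48/5.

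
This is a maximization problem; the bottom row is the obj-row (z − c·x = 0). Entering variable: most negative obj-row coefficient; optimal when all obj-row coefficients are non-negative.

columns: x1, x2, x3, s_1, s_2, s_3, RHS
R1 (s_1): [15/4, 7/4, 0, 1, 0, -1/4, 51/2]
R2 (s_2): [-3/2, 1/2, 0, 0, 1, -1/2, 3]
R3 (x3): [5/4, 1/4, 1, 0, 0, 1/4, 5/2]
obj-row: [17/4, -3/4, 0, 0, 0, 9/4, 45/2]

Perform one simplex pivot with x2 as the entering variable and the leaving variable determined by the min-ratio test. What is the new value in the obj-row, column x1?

2

Ratio test on column x2 — row 1: (51/2)/(7/4) = 102/7; row 2: 3/(1/2) = 6; row 3: (5/2)/(1/4) = 10. Minimum is 6 at row 2 (s_2 leaves); pivot element 1/2.
Divide row 2 by 1/2; eliminate column x2 from the other rows.
obj-row update in column x1: 17/4 − (-3/4)·(-3) = 2.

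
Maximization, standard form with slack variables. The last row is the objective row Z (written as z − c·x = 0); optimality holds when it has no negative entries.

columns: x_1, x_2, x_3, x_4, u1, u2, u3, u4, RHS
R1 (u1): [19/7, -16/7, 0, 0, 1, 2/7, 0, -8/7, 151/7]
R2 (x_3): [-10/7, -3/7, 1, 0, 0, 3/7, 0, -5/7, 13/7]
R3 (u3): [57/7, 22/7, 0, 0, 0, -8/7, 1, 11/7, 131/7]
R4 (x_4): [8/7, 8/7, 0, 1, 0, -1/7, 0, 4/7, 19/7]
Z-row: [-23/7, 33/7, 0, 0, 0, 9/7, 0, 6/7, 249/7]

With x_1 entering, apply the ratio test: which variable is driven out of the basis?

u3

Column x_1 entries and ratios — u1: (151/7)/(19/7) = 151/19; x_3: -10/7 ≤ 0, skip; u3: (131/7)/(57/7) = 131/57; x_4: (19/7)/(8/7) = 19/8.
Smallest ratio is 131/57 in the row of u3, so u3 leaves.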